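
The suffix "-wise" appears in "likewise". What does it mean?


Suffix: -wise
As in: likewise -> like + -wise
Meaning = in the manner of


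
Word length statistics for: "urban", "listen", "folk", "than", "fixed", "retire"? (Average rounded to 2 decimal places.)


Lengths: "urban"=5, "listen"=6, "folk"=4, "than"=4, "fixed"=5, "retire"=6
Sum = 30, Count = 6
Average = 30/6 = 5.00
= avg=5.00, min=4, max=6


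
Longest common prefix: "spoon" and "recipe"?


Word 1: "spoon"
Word 2: "recipe"
Comparing from start:
  Pos 0: 's' != 'r' (stop)
LCP = "" (length 0)


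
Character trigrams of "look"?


Word: "look" (length 4)
Number of trigrams = 4 - 3 + 1 = 2
  Position 0: "loo"
  Position 1: "ook"
Trigrams = "loo", "ook"


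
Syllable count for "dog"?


Word: "dog"
Syllable breakdown: dog
Counting: 1 part
= 1 syllable


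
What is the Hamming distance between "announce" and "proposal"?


Comparing character by character (same length = 8):
  Pos 0: 'a' vs 'p' !=
  Pos 1: 'n' vs 'r' !=
  Pos 2: 'n' vs 'o' !=
  Pos 3: 'o' vs 'p' !=
  Pos 4: 'u' vs 'o' !=
  Pos 5: 'n' vs 's' !=
  Pos 6: 'c' vs 'a' !=
  Pos 7: 'e' vs 'l' !=
Hamming distance = 8


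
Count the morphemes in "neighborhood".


Word: "neighborhood"
Morphemes: neighbor / -hood
Each morpheme carries meaning
= 2 morphemes


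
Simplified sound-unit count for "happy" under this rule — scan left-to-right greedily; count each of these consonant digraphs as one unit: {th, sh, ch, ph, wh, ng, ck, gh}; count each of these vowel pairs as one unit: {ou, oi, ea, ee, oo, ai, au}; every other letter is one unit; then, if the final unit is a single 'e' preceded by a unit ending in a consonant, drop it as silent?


Word: "happy" (5 letters)
Left-to-right scan:
  (1) 'h' (letter)
  (2) 'a' (letter)
  (3) 'p' (letter)
  (4) 'p' (letter)
  (5) 'y' (letter)
Units from scan: 5
Sound units = 5 units


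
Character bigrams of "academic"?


Word: "academic" (length 8)
Number of bigrams = 8 - 2 + 1 = 7
  Position 0: "ac"
  Position 1: "ca"
  Position 2: "ad"
  Position 3: "de"
  Position 4: "em"
  Position 5: "mi"
  Position 6: "ic"
Bigrams = "ac", "ca", "ad", "de", "em", "mi", "ic"


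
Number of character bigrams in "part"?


Word: "part" (length 4)
Number of 2-grams = length - 2 + 1 = 4 - 2 + 1
= 3


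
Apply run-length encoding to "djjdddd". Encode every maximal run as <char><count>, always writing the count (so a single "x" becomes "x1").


String: "djjdddd"
Scanning for consecutive runs:
  'd' x 1
  'j' x 2
  'd' x 4
RLE = "d1j2d4"


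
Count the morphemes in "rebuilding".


Word: "rebuilding"
Morphemes: re- + build + -ing
Each morpheme carries meaning
= 3 morphemes


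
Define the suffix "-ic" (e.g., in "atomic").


Suffix: -ic
Example: atomic (atom + -ic)
Meaning = relating to


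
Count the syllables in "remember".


Word: "remember"
Syllable breakdown: re · mem · ber
Counting: 3 parts
= 3 syllables


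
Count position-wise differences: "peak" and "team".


Comparing character by character (same length = 4):
  Pos 0: 'p' vs 't' !=
  Pos 1: 'e' vs 'e' =
  Pos 2: 'a' vs 'a' =
  Pos 3: 'k' vs 'm' !=
Hamming distance = 2


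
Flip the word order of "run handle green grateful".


Original: "run handle green grateful"
Words (1..n): run | handle | green | grateful
Reversed (n..1): grateful | green | handle | run
Result = "grateful green handle run"


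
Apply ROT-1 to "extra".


Word: "extra"
Shift: 1
Each letter → (letter + shift) mod 26:
  'e' (4) + 1 = 5 → 'f'
  'x' (23) + 1 = 24 → 'y'
  't' (19) + 1 = 20 → 'u'
  'r' (17) + 1 = 18 → 's'
  'a' (0) + 1 = 1 → 'b'
Result = "fyusb"


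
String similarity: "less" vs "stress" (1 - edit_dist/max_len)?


Word 1: "less" (length 4)
Word 2: "stress" (length 6)
One optimal edit sequence:
  1. insert 's'  (+1)
  2. insert 't'  (+1)
  3. substitute 'l' -> 'r'  (+1)
  4. keep 'e'
  5. keep 's'
  6. keep 's'
Edit distance = 3
Max length = max(4, 6) = 6
Similarity = 1 - 3/6
= 0.5000


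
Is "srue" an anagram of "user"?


Word 1: "user" → sorted: ersu
Word 2: "srue" → sorted: ersu
Same letters? ersu == ersu
Anagram = Yes


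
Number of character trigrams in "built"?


Word: "built" (length 5)
Number of 3-grams = length - 3 + 1 = 5 - 3 + 1
= 3


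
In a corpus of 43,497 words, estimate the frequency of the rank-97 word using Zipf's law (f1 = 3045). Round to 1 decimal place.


Zipf's law: f(r) = f(1) / r
f(1) = 3045
f(97) = 3045 / 97
= 31.4 occurrences


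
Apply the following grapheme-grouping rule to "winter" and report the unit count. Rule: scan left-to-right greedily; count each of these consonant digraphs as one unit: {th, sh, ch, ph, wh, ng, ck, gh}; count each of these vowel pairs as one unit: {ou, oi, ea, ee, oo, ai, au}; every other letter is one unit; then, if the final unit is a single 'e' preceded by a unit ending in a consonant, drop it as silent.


Word: "winter" (6 letters)
Left-to-right scan:
  1. 'w' (letter)
  2. 'i' (letter)
  3. 'n' (letter)
  4. 't' (letter)
  5. 'e' (letter)
  6. 'r' (letter)
Units from scan: 6
Sound units = 6 units


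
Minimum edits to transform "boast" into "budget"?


Word 1: "boast" (length 5)
Word 2: "budget" (length 6)
One optimal edit sequence (insert/delete/substitute each cost 1):
  1. keep 'b'
  2. insert 'u'  (+1)
  3. substitute 'o' -> 'd'  (+1)
  4. substitute 'a' -> 'g'  (+1)
  5. substitute 's' -> 'e'  (+1)
  6. keep 't'
Total edit operations: 4
Edit distance = 4


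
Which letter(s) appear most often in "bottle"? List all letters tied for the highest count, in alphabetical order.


Word: "bottle"
Letter counts:
  'b': 1
  'e': 1
  'l': 1
  'o': 1
  't': 2
Maximum count = 2
Most frequent = 't' (2 times each)


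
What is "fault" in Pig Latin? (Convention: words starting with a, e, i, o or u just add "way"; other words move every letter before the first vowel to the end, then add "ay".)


Word: "fault"
Starts with consonant(s) → move to end, add 'ay'
Consonant cluster: "f"
Pig Latin = "aultfay"


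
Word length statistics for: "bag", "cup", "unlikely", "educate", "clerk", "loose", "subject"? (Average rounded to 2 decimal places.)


Lengths: "bag"=3, "cup"=3, "unlikely"=8, "educate"=7, "clerk"=5, "loose"=5, "subject"=7
Sum = 38, Count = 7
Average = 38/7 = 5.43
= avg=5.43, min=3, max=8


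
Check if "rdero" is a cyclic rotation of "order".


Word: "order", Candidate: "rdero"
Method: check if candidate is substring of word+word
"orderorder" contains "rdero"? Yes
Is rotation = Yes


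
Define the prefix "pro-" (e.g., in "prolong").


Prefix: pro-
Example: prolong (pro- + long)
Meaning = forward / in favor of


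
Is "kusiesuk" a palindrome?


Word: "kusiesuk"
Reversed: "kuseisuk"
Forward == Backward? kusiesuk != kuseisuk
Palindrome = No


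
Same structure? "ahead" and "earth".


Pattern of "ahead": [0, 1, 2, 0, 3]
Pattern of "earth": [0, 1, 2, 3, 4]
Patterns do not match
Same pattern = No


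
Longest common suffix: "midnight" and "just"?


Word 1: "midnight"
Word 2: "just"
Comparing from end:
  Pos -1: 't' == 't'
  Pos -2: 'h' != 's' (stop)
LCS = "t" (length 1)


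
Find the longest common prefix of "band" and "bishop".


Word 1: "band"
Word 2: "bishop"
Comparing from start:
  Pos 0: 'b' == 'b'
  Pos 1: 'a' != 'i' (stop)
LCP = "b" (length 1)


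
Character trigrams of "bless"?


Word: "bless" (length 5)
Number of trigrams = 5 - 3 + 1 = 3
  Position 0: "ble"
  Position 1: "les"
  Position 2: "ess"
Trigrams = "ble", "les", "ess"


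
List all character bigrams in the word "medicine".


Word: "medicine" (length 8)
Number of bigrams = 8 - 2 + 1 = 7
  Position 0: "me"
  Position 1: "ed"
  Position 2: "di"
  Position 3: "ic"
  Position 4: "ci"
  Position 5: "in"
  Position 6: "ne"
Bigrams = "me", "ed", "di", "ic", "ci", "in", "ne"


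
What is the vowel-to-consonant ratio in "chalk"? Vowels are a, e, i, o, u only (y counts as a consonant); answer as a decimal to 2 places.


Word: "chalk"
Vowels (a,e,i,o,u): 1
Consonants: 4
Ratio = 1/4
= 0.25


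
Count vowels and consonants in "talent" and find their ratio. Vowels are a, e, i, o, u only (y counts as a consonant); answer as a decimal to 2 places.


Word: "talent"
Vowels (a,e,i,o,u): 2
Consonants: 4
Ratio = 2/4
= 0.50


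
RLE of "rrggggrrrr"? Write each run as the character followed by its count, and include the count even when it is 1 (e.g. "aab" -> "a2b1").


String: "rrggggrrrr"
Scanning for consecutive runs:
  'r' x 2
  'g' x 4
  'r' x 4
RLE = "r2g4r4"


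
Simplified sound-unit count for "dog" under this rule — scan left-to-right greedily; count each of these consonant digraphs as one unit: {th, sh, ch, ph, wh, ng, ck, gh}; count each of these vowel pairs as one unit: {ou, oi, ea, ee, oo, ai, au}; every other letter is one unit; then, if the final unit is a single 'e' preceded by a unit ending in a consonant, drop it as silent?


Word: "dog" (3 letters)
Left-to-right scan:
  1. 'd' (letter)
  2. 'o' (letter)
  3. 'g' (letter)
Units from scan: 3
Sound units = 3 units


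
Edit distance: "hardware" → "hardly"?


Word 1: "hardware" (length 8)
Word 2: "hardly" (length 6)
One optimal edit sequence (insert/delete/substitute each cost 1):
  1. keep 'h'
  2. keep 'a'
  3. keep 'r'
  4. keep 'd'
  5. delete 'w'  (+1)
  6. delete 'a'  (+1)
  7. substitute 'r' -> 'l'  (+1)
  8. substitute 'e' -> 'y'  (+1)
Total edit operations: 4
Edit distance = 4


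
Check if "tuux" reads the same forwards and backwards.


Word: "tuux"
Reversed: "xuut"
Forward == Backward? tuux != xuut
Palindrome = No


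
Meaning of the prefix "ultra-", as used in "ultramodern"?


Prefix: ultra-
Example: ultramodern = ultra- + modern
Meaning = beyond


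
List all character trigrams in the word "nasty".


Word: "nasty" (length 5)
Number of trigrams = 5 - 3 + 1 = 3
  Position 0: "nas"
  Position 1: "ast"
  Position 2: "sty"
Trigrams = "nas", "ast", "sty"


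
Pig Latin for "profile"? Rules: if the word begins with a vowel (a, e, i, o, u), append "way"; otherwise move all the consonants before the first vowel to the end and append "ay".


Word: "profile"
Starts with consonant(s) → move to end, add 'ay'
Consonant cluster: "pr"
Pig Latin = "ofilepray"


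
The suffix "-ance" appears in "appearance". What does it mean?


Suffix: -ance
Example: appearance (appear + -ance)
Meaning = state of


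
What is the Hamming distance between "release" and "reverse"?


Comparing character by character (same length = 7):
  Pos 0: 'r' vs 'r' =
  Pos 1: 'e' vs 'e' =
  Pos 2: 'l' vs 'v' !=
  Pos 3: 'e' vs 'e' =
  Pos 4: 'a' vs 'r' !=
  Pos 5: 's' vs 's' =
  Pos 6: 'e' vs 'e' =
Hamming distance = 2


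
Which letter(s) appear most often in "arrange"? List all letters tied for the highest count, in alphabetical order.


Word: "arrange"
Letter counts:
  'a': 2
  'e': 1
  'g': 1
  'n': 1
  'r': 2
Maximum count = 2
Most frequent = 'a', 'r' (2 times each)


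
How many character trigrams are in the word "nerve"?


Word: "nerve" (length 5)
Number of 3-grams = length - 3 + 1 = 5 - 3 + 1
= 3


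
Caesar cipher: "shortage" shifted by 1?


Word: "shortage"
Shift: 1
Each letter → (letter + shift) mod 26:
  's' (18) + 1 = 19 → 't'
  'h' (7) + 1 = 8 → 'i'
  'o' (14) + 1 = 15 → 'p'
  'r' (17) + 1 = 18 → 's'
  't' (19) + 1 = 20 → 'u'
  'a' (0) + 1 = 1 → 'b'
  'g' (6) + 1 = 7 → 'h'
  'e' (4) + 1 = 5 → 'f'
Result = "tipsubhf"


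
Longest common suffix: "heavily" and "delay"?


Word 1: "heavily"
Word 2: "delay"
Comparing from end:
  Pos -1: 'y' == 'y'
  Pos -2: 'l' != 'a' (stop)
LCS = "y" (length 1)


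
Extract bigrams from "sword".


Word: "sword" (length 5)
Number of bigrams = 5 - 2 + 1 = 4
  Position 0: "sw"
  Position 1: "wo"
  Position 2: "or"
  Position 3: "rd"
Bigrams = "sw", "wo", "or", "rd"


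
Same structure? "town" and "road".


Pattern of "town": [0, 1, 2, 3]
Pattern of "road": [0, 1, 2, 3]
Patterns match
Same pattern = Yes


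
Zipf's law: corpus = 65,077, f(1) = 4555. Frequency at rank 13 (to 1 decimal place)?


Zipf's law: f(r) = f(1) / r
f(1) = 4555
f(13) = 4555 / 13
= 350.4 occurrences


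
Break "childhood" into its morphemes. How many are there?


Word: "childhood"
Morphemes: child / -hood
Each morpheme carries meaning
= 2 morphemes


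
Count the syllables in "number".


Word: "number"
Syllable breakdown: num · ber
Counting: 2 parts
= 2 syllables


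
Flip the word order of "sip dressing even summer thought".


Original: "sip dressing even summer thought"
Words (1..n): sip | dressing | even | summer | thought
Reversed (n..1): thought | summer | even | dressing | sip
Result = "thought summer even dressing sip"


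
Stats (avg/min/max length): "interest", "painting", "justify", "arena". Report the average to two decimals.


Lengths: "interest"=8, "painting"=8, "justify"=7, "arena"=5
Sum = 28, Count = 4
Average = 28/4 = 7.00
= avg=7.00, min=5, max=8


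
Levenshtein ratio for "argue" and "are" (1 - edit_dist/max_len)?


Word 1: "argue" (length 5)
Word 2: "are" (length 3)
One optimal edit sequence:
  1. keep 'a'
  2. keep 'r'
  3. delete 'g'  (+1)
  4. delete 'u'  (+1)
  5. keep 'e'
Edit distance = 2
Max length = max(5, 3) = 5
Similarity = 1 - 2/5
= 0.6000


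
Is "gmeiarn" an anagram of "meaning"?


Word 1: "meaning" → sorted: aegimnn
Word 2: "gmeiarn" → sorted: aegimnr
Same letters? aegimnn != aegimnr
Anagram = No


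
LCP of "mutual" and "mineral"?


Word 1: "mutual"
Word 2: "mineral"
Comparing from start:
  Pos 0: 'm' == 'm'
  Pos 1: 'u' != 'i' (stop)
LCP = "m" (length 1)


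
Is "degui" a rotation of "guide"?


Word: "guide", Candidate: "degui"
Method: check if candidate is substring of word+word
"guideguide" contains "degui"? Yes
Is rotation = Yes


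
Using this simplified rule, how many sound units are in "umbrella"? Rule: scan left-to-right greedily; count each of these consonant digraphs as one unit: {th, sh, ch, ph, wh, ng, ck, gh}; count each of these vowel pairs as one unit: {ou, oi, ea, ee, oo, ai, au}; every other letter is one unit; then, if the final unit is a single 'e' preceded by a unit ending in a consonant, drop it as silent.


Word: "umbrella" (8 letters)
Left-to-right scan:
  1. 'u' (letter)
  2. 'm' (letter)
  3. 'b' (letter)
  4. 'r' (letter)
  5. 'e' (letter)
  6. 'l' (letter)
  7. 'l' (letter)
  8. 'a' (letter)
Units from scan: 8
Sound units = 8 units


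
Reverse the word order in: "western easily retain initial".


Original: "western easily retain initial"
Words (1..n): western | easily | retain | initial
Reversed (n..1): initial | retain | easily | western
Result = "initial retain easily western"


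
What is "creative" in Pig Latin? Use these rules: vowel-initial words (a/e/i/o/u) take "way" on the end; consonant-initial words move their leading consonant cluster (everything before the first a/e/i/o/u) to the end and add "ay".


Word: "creative"
Starts with consonant(s) → move to end, add 'ay'
Consonant cluster: "cr"
Pig Latin = "eativecray"


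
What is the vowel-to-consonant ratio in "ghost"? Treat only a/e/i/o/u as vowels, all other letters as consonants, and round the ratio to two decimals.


Word: "ghost"
Vowels (a,e,i,o,u): 1
Consonants: 4
Ratio = 1/4
= 0.25


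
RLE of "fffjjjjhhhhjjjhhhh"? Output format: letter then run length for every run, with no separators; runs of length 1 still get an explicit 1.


String: "fffjjjjhhhhjjjhhhh"
Scanning for consecutive runs:
  'f' x 3
  'j' x 4
  'h' x 4
  'j' x 3
  'h' x 4
RLE = "f3j4h4j3h4"


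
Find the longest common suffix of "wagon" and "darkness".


Word 1: "wagon"
Word 2: "darkness"
Comparing from end:
  Pos -1: 'n' != 's' (stop)
LCS = "" (length 0)


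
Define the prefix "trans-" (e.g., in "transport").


Prefix: trans-
Example: transport (trans- + port)
Meaning = across


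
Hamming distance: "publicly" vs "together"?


Comparing character by character (same length = 8):
  Pos 0: 'p' vs 't' !=
  Pos 1: 'u' vs 'o' !=
  Pos 2: 'b' vs 'g' !=
  Pos 3: 'l' vs 'e' !=
  Pos 4: 'i' vs 't' !=
  Pos 5: 'c' vs 'h' !=
  Pos 6: 'l' vs 'e' !=
  Pos 7: 'y' vs 'r' !=
Hamming distance = 8


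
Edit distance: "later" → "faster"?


Word 1: "later" (length 5)
Word 2: "faster" (length 6)
One optimal edit sequence (insert/delete/substitute each cost 1):
  1. substitute 'l' -> 'f'  (+1)
  2. keep 'a'
  3. insert 's'  (+1)
  4. keep 't'
  5. keep 'e'
  6. keep 'r'
Total edit operations: 2
Edit distance = 2


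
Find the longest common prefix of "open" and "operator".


Word 1: "open"
Word 2: "operator"
Comparing from start:
  Pos 0: 'o' == 'o'
  Pos 1: 'p' == 'p'
  Pos 2: 'e' == 'e'
  Pos 3: 'n' != 'r' (stop)
LCP = "ope" (length 3)


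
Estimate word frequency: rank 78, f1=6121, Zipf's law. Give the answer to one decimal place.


Zipf's law: f(r) = f(1) / r
f(1) = 6121
f(78) = 6121 / 78
= 78.5 occurrences


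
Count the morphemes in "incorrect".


Word: "incorrect"
Morphemes: in- / correct
Each morpheme carries meaning
= 2 morphemes


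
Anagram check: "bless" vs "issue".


Word 1: "bless" → sorted: belss
Word 2: "issue" → sorted: eissu
Same letters? belss != eissu
Anagram = No


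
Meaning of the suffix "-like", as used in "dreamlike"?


Suffix: -like
Example: dreamlike (dream + -like)
Meaning = resembling


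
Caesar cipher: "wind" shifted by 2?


Word: "wind"
Shift: 2
Each letter → (letter + shift) mod 26:
  'w' (22) + 2 = 24 → 'y'
  'i' (8) + 2 = 10 → 'k'
  'n' (13) + 2 = 15 → 'p'
  'd' (3) + 2 = 5 → 'f'
Result = "ykpf"


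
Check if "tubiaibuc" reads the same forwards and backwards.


Word: "tubiaibuc"
Reversed: "cubiaibut"
Forward == Backward? tubiaibuc != cubiaibut
Palindrome = No


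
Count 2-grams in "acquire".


Word: "acquire" (length 7)
Number of 2-grams = length - 2 + 1 = 7 - 2 + 1
= 6


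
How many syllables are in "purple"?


Word: "purple"
Syllable breakdown: pur-ple
Counting: 2 parts
= 2 syllables


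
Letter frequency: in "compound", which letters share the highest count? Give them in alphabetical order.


Word: "compound"
Letter counts:
  'c': 1
  'd': 1
  'm': 1
  'n': 1
  'o': 2
  'p': 1
  'u': 1
Maximum count = 2
Most frequent = 'o' (2 times each)


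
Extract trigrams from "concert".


Word: "concert" (length 7)
Number of trigrams = 7 - 3 + 1 = 5
  Position 0: "con"
  Position 1: "onc"
  Position 2: "nce"
  Position 3: "cer"
  Position 4: "ert"
Trigrams = "con", "onc", "nce", "cer", "ert"


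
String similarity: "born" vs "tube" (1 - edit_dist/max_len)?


Word 1: "born" (length 4)
Word 2: "tube" (length 4)
One optimal edit sequence:
  1. substitute 'b' -> 't'  (+1)
  2. substitute 'o' -> 'u'  (+1)
  3. substitute 'r' -> 'b'  (+1)
  4. substitute 'n' -> 'e'  (+1)
Edit distance = 4
Max length = max(4, 4) = 4
Similarity = 1 - 4/4
= 0.0000


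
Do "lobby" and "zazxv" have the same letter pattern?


Pattern of "lobby": [0, 1, 2, 2, 3]
Pattern of "zazxv": [0, 1, 0, 2, 3]
Patterns do not match
Same pattern = No


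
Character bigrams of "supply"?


Word: "supply" (length 6)
Number of bigrams = 6 - 2 + 1 = 5
  Position 0: "su"
  Position 1: "up"
  Position 2: "pp"
  Position 3: "pl"
  Position 4: "ly"
Bigrams = "su", "up", "pp", "pl", "ly"


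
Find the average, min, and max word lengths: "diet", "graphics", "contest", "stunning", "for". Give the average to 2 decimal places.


Lengths: "diet"=4, "graphics"=8, "contest"=7, "stunning"=8, "for"=3
Sum = 30, Count = 5
Average = 30/5 = 6.00
= avg=6.00, min=3, max=8


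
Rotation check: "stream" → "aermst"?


Word: "stream", Candidate: "aermst"
Method: check if candidate is substring of word+word
"streamstream" contains "aermst"? No
Is rotation = No


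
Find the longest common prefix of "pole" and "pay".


Word 1: "pole"
Word 2: "pay"
Comparing from start:
  Pos 0: 'p' == 'p'
  Pos 1: 'o' != 'a' (stop)
LCP = "p" (length 1)


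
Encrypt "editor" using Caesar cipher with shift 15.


Word: "editor"
Shift: 15
Each letter → (letter + shift) mod 26:
  'e' (4) + 15 = 19 → 't'
  'd' (3) + 15 = 18 → 's'
  'i' (8) + 15 = 23 → 'x'
  't' (19) + 15 = 8 → 'i'
  'o' (14) + 15 = 3 → 'd'
  'r' (17) + 15 = 6 → 'g'
Result = "tsxidg"


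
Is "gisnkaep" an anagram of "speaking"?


Word 1: "speaking" → sorted: aegiknps
Word 2: "gisnkaep" → sorted: aegiknps
Same letters? aegiknps == aegiknps
Anagram = Yes


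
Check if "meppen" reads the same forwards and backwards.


Word: "meppen"
Reversed: "neppem"
Forward == Backward? meppen != neppem
Palindrome = No


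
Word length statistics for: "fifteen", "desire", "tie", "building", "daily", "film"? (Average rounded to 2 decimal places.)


Lengths: "fifteen"=7, "desire"=6, "tie"=3, "building"=8, "daily"=5, "film"=4
Sum = 33, Count = 6
Average = 33/6 = 5.50
= avg=5.50, min=3, max=8


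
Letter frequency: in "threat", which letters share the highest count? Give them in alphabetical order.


Word: "threat"
Letter counts:
  'a': 1
  'e': 1
  'h': 1
  'r': 1
  't': 2
Maximum count = 2
Most frequent = 't' (2 times each)


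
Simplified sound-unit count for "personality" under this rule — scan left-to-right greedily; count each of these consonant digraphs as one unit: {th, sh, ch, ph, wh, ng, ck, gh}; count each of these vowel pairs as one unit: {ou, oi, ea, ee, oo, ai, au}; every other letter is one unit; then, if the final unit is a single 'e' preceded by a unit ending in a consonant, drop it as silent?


Word: "personality" (11 letters)
Left-to-right scan:
  1. 'p' (letter)
  2. 'e' (letter)
  3. 'r' (letter)
  4. 's' (letter)
  5. 'o' (letter)
  6. 'n' (letter)
  7. 'a' (letter)
  8. 'l' (letter)
  9. 'i' (letter)
  10. 't' (letter)
  11. 'y' (letter)
Units from scan: 11
Sound units = 11 units


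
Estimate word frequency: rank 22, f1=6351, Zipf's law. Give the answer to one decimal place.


Zipf's law: f(r) = f(1) / r
f(1) = 6351
f(22) = 6351 / 22
= 288.7 occurrences


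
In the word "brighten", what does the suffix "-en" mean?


Suffix: -en
As in: brighten -> bright + -en
Meaning = to make / become


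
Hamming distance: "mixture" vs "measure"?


Comparing character by character (same length = 7):
  Pos 0: 'm' vs 'm' =
  Pos 1: 'i' vs 'e' !=
  Pos 2: 'x' vs 'a' !=
  Pos 3: 't' vs 's' !=
  Pos 4: 'u' vs 'u' =
  Pos 5: 'r' vs 'r' =
  Pos 6: 'e' vs 'e' =
Hamming distance = 3


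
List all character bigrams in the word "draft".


Word: "draft" (length 5)
Number of bigrams = 5 - 2 + 1 = 4
  Position 0: "dr"
  Position 1: "ra"
  Position 2: "af"
  Position 3: "ft"
Bigrams = "dr", "ra", "af", "ft"


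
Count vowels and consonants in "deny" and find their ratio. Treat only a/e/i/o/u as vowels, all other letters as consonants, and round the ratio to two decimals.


Word: "deny"
Vowels (a,e,i,o,u): 1
Consonants: 3
Ratio = 1/3
= 0.33


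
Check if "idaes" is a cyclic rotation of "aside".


Word: "aside", Candidate: "idaes"
Method: check if candidate is substring of word+word
"asideaside" contains "idaes"? No
Is rotation = No


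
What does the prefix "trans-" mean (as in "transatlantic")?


Prefix: trans-
Example: transatlantic = trans- + atlantic
Meaning = across


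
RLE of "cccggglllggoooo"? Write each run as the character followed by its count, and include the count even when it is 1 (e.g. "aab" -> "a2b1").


String: "cccggglllggoooo"
Scanning for consecutive runs:
  'c' x 3
  'g' x 3
  'l' x 3
  'g' x 2
  'o' x 4
RLE = "c3g3l3g2o4"


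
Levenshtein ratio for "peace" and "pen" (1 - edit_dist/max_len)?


Word 1: "peace" (length 5)
Word 2: "pen" (length 3)
One optimal edit sequence:
  1. keep 'p'
  2. keep 'e'
  3. delete 'a'  (+1)
  4. delete 'c'  (+1)
  5. substitute 'e' -> 'n'  (+1)
Edit distance = 3
Max length = max(5, 3) = 5
Similarity = 1 - 3/5
= 0.4000


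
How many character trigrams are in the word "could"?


Word: "could" (length 5)
Number of 3-grams = length - 3 + 1 = 5 - 3 + 1
= 3


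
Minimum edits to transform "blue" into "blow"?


Word 1: "blue" (length 4)
Word 2: "blow" (length 4)
One optimal edit sequence (insert/delete/substitute each cost 1):
  1. keep 'b'
  2. keep 'l'
  3. substitute 'u' -> 'o'  (+1)
  4. substitute 'e' -> 'w'  (+1)
Total edit operations: 2
Edit distance = 2


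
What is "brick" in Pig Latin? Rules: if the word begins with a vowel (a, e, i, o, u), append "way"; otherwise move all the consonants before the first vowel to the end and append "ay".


Word: "brick"
Starts with consonant(s) → move to end, add 'ay'
Consonant cluster: "br"
Pig Latin = "ickbray"


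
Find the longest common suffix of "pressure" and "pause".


Word 1: "pressure"
Word 2: "pause"
Comparing from end:
  Pos -1: 'e' == 'e'
  Pos -2: 'r' != 's' (stop)
LCS = "e" (length 1)


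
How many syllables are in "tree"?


Word: "tree"
Syllable breakdown: tree
Counting: 1 part
= 1 syllable


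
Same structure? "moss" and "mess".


Pattern of "moss": [0, 1, 2, 2]
Pattern of "mess": [0, 1, 2, 2]
Patterns match
Same pattern = Yes


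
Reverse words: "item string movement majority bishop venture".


Original: "item string movement majority bishop venture"
Words (1..n): item | string | movement | majority | bishop | venture
Reversed (n..1): venture | bishop | majority | movement | string | item
Result = "venture bishop majority movement string item"


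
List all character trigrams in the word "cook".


Word: "cook" (length 4)
Number of trigrams = 4 - 3 + 1 = 2
  Position 0: "coo"
  Position 1: "ook"
Trigrams = "coo", "ook"


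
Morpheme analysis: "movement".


Word: "movement"
Morphemes: move + -ment
Each morpheme carries meaning
= 2 morphemes


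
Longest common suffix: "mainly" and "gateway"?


Word 1: "mainly"
Word 2: "gateway"
Comparing from end:
  Pos -1: 'y' == 'y'
  Pos -2: 'l' != 'a' (stop)
LCS = "y" (length 1)


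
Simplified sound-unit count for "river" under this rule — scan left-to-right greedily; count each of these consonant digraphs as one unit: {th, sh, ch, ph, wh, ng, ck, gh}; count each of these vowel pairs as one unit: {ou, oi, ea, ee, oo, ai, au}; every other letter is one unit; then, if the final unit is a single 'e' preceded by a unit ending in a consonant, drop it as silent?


Word: "river" (5 letters)
Left-to-right scan:
  [1] 'r' (letter)
  [2] 'i' (letter)
  [3] 'v' (letter)
  [4] 'e' (letter)
  [5] 'r' (letter)
Units from scan: 5
Sound units = 5 units


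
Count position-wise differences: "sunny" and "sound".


Comparing character by character (same length = 5):
  Pos 0: 's' vs 's' =
  Pos 1: 'u' vs 'o' !=
  Pos 2: 'n' vs 'u' !=
  Pos 3: 'n' vs 'n' =
  Pos 4: 'y' vs 'd' !=
Hamming distance = 3


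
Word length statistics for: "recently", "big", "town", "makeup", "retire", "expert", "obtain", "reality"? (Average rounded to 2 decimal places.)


Lengths: "recently"=8, "big"=3, "town"=4, "makeup"=6, "retire"=6, "expert"=6, "obtain"=6, "reality"=7
Sum = 46, Count = 8
Average = 46/8 = 5.75
= avg=5.75, min=3, max=8


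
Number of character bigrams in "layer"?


Word: "layer" (length 5)
Number of 2-grams = length - 2 + 1 = 5 - 2 + 1
= 4


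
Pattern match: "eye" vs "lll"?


Pattern of "eye": [0, 1, 0]
Pattern of "lll": [0, 0, 0]
Patterns do not match
Same pattern = No


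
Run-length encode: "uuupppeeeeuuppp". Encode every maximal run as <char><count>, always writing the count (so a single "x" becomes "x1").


String: "uuupppeeeeuuppp"
Scanning for consecutive runs:
  'u' x 3
  'p' x 3
  'e' x 4
  'u' x 2
  'p' x 3
RLE = "u3p3e4u2p3"


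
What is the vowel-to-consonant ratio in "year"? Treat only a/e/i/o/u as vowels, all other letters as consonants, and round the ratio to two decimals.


Word: "year"
Vowels (a,e,i,o,u): 2
Consonants: 2
Ratio = 2/2
= 1.00


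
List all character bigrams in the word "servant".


Word: "servant" (length 7)
Number of bigrams = 7 - 2 + 1 = 6
  Position 0: "se"
  Position 1: "er"
  Position 2: "rv"
  Position 3: "va"
  Position 4: "an"
  Position 5: "nt"
Bigrams = "se", "er", "rv", "va", "an", "nt"


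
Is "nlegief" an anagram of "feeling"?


Word 1: "feeling" → sorted: eefgiln
Word 2: "nlegief" → sorted: eefgiln
Same letters? eefgiln == eefgiln
Anagram = Yes


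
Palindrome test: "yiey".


Word: "yiey"
Reversed: "yeiy"
Forward == Backward? yiey != yeiy
Palindrome = No


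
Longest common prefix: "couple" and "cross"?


Word 1: "couple"
Word 2: "cross"
Comparing from start:
  Pos 0: 'c' == 'c'
  Pos 1: 'o' != 'r' (stop)
LCP = "c" (length 1)


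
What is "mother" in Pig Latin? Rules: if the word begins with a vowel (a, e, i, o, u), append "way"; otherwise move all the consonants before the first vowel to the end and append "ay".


Word: "mother"
Starts with consonant(s) → move to end, add 'ay'
Consonant cluster: "m"
Pig Latin = "othermay"


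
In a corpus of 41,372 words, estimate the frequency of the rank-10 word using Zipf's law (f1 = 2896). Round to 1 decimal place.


Zipf's law: f(r) = f(1) / r
f(1) = 2896
f(10) = 2896 / 10
= 289.6 occurrences


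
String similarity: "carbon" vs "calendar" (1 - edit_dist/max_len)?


Word 1: "carbon" (length 6)
Word 2: "calendar" (length 8)
One optimal edit sequence:
  1. keep 'c'
  2. keep 'a'
  3. insert 'l'  (+1)
  4. insert 'e'  (+1)
  5. substitute 'r' -> 'n'  (+1)
  6. substitute 'b' -> 'd'  (+1)
  7. substitute 'o' -> 'a'  (+1)
  8. substitute 'n' -> 'r'  (+1)
Edit distance = 6
Max length = max(6, 8) = 8
Similarity = 1 - 6/8
= 0.2500


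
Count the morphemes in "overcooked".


Word: "overcooked"
Morphemes: over- / cook / -ed
Each morpheme carries meaning
= 3 morphemes


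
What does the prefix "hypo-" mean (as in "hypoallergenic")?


Prefix: hypo-
Example: hypoallergenic (hypo- + allergenic)
Meaning = under / below normal


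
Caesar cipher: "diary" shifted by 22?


Word: "diary"
Shift: 22
Each letter → (letter + shift) mod 26:
  'd' (3) + 22 = 25 → 'z'
  'i' (8) + 22 = 4 → 'e'
  'a' (0) + 22 = 22 → 'w'
  'r' (17) + 22 = 13 → 'n'
  'y' (24) + 22 = 20 → 'u'
Result = "zewnu"


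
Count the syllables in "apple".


Word: "apple"
Syllable breakdown: ap-ple
Counting: 2 parts
= 2 syllables


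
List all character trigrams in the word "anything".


Word: "anything" (length 8)
Number of trigrams = 8 - 3 + 1 = 6
  Position 0: "any"
  Position 1: "nyt"
  Position 2: "yth"
  Position 3: "thi"
  Position 4: "hin"
  Position 5: "ing"
Trigrams = "any", "nyt", "yth", "thi", "hin", "ing"


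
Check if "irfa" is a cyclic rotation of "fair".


Word: "fair", Candidate: "irfa"
Method: check if candidate is substring of word+word
"fairfair" contains "irfa"? Yes
Is rotation = Yes


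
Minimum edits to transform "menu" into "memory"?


Word 1: "menu" (length 4)
Word 2: "memory" (length 6)
One optimal edit sequence (insert/delete/substitute each cost 1):
  1. keep 'm'
  2. keep 'e'
  3. insert 'm'  (+1)
  4. insert 'o'  (+1)
  5. substitute 'n' -> 'r'  (+1)
  6. substitute 'u' -> 'y'  (+1)
Total edit operations: 4
Edit distance = 4


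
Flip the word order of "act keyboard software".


Original: "act keyboard software"
Words (1..n): act | keyboard | software
Reversed (n..1): software | keyboard | act
Result = "software keyboard act"


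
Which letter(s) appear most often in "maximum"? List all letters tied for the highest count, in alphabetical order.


Word: "maximum"
Letter counts:
  'a': 1
  'i': 1
  'm': 3
  'u': 1
  'x': 1
Maximum count = 3
Most frequent = 'm' (3 times each)


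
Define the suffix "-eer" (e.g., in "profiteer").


Suffix: -eer
Example: profiteer (profit + -eer)
Meaning = one who is concerned with


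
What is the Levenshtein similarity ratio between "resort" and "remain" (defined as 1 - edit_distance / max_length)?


Word 1: "resort" (length 6)
Word 2: "remain" (length 6)
One optimal edit sequence:
  1. keep 'r'
  2. keep 'e'
  3. substitute 's' -> 'm'  (+1)
  4. substitute 'o' -> 'a'  (+1)
  5. substitute 'r' -> 'i'  (+1)
  6. substitute 't' -> 'n'  (+1)
Edit distance = 4
Max length = max(6, 6) = 6
Similarity = 1 - 4/6
= 0.3333


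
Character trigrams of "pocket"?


Word: "pocket" (length 6)
Number of trigrams = 6 - 3 + 1 = 4
  Position 0: "poc"
  Position 1: "ock"
  Position 2: "cke"
  Position 3: "ket"
Trigrams = "poc", "ock", "cke", "ket"


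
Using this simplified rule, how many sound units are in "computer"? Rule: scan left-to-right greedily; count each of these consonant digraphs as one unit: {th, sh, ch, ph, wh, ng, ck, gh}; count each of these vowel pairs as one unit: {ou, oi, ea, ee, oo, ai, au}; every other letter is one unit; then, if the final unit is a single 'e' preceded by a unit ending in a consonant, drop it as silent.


Word: "computer" (8 letters)
Left-to-right scan:
  [1] 'c' (letter)
  [2] 'o' (letter)
  [3] 'm' (letter)
  [4] 'p' (letter)
  [5] 'u' (letter)
  [6] 't' (letter)
  [7] 'e' (letter)
  [8] 'r' (letter)
Units from scan: 8
Sound units = 8 units


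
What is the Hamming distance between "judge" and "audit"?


Comparing character by character (same length = 5):
  Pos 0: 'j' vs 'a' !=
  Pos 1: 'u' vs 'u' =
  Pos 2: 'd' vs 'd' =
  Pos 3: 'g' vs 'i' !=
  Pos 4: 'e' vs 't' !=
Hamming distance = 3


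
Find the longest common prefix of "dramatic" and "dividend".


Word 1: "dramatic"
Word 2: "dividend"
Comparing from start:
  Pos 0: 'd' == 'd'
  Pos 1: 'r' != 'i' (stop)
LCP = "d" (length 1)


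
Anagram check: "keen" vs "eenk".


Word 1: "keen" → sorted: eekn
Word 2: "eenk" → sorted: eekn
Same letters? eekn == eekn
Anagram = Yes


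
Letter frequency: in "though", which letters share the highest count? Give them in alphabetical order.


Word: "though"
Letter counts:
  'g': 1
  'h': 2
  'o': 1
  't': 1
  'u': 1
Maximum count = 2
Most frequent = 'h' (2 times each)


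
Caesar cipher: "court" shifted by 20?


Word: "court"
Shift: 20
Each letter → (letter + shift) mod 26:
  'c' (2) + 20 = 22 → 'w'
  'o' (14) + 20 = 8 → 'i'
  'u' (20) + 20 = 14 → 'o'
  'r' (17) + 20 = 11 → 'l'
  't' (19) + 20 = 13 → 'n'
Result = "wioln"


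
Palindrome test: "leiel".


Word: "leiel"
Reversed: "leiel"
Forward == Backward? leiel == leiel
Palindrome = Yes


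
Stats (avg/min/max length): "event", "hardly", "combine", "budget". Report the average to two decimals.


Lengths: "event"=5, "hardly"=6, "combine"=7, "budget"=6
Sum = 24, Count = 4
Average = 24/4 = 6.00
= avg=6.00, min=5, max=7


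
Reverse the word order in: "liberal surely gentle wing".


Original: "liberal surely gentle wing"
Words (1..n): liberal | surely | gentle | wing
Reversed (n..1): wing | gentle | surely | liberal
Result = "wing gentle surely liberal"


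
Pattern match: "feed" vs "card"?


Pattern of "feed": [0, 1, 1, 2]
Pattern of "card": [0, 1, 2, 3]
Patterns do not match
Same pattern = No


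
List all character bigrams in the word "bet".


Word: "bet" (length 3)
Number of bigrams = 3 - 2 + 1 = 2
  Position 0: "be"
  Position 1: "et"
Bigrams = "be", "et"


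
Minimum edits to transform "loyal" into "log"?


Word 1: "loyal" (length 5)
Word 2: "log" (length 3)
One optimal edit sequence (insert/delete/substitute each cost 1):
  1. keep 'l'
  2. keep 'o'
  3. delete 'y'  (+1)
  4. delete 'a'  (+1)
  5. substitute 'l' -> 'g'  (+1)
Total edit operations: 3
Edit distance = 3


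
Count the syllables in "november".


Word: "november"
Syllable breakdown: no-vem-ber
Counting: 3 parts
= 3 syllables


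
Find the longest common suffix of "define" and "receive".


Word 1: "define"
Word 2: "receive"
Comparing from end:
  Pos -1: 'e' == 'e'
  Pos -2: 'n' != 'v' (stop)
LCS = "e" (length 1)


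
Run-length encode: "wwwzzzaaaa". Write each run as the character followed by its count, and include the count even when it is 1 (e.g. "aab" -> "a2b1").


String: "wwwzzzaaaa"
Scanning for consecutive runs:
  'w' x 3
  'z' x 3
  'a' x 4
RLE = "w3z3a4"


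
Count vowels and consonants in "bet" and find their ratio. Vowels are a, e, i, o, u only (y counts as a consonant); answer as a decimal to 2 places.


Word: "bet"
Vowels (a,e,i,o,u): 1
Consonants: 2
Ratio = 1/2
= 0.50


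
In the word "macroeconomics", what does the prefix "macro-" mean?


Prefix: macro-
As in: macroeconomics -> macro- + economics
Meaning = large


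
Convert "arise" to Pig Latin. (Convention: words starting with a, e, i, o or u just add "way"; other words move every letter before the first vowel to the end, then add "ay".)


Word: "arise"
Starts with vowel → add 'way'
Pig Latin = "ariseway"


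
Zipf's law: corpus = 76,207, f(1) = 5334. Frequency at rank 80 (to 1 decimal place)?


Zipf's law: f(r) = f(1) / r
f(1) = 5334
f(80) = 5334 / 80
= 66.7 occurrences


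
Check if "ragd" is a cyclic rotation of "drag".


Word: "drag", Candidate: "ragd"
Method: check if candidate is substring of word+word
"dragdrag" contains "ragd"? Yes
Is rotation = Yes


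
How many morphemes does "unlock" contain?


Word: "unlock"
Morphemes: un- | lock
Each morpheme carries meaning
= 2 morphemes


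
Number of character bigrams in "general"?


Word: "general" (length 7)
Number of 2-grams = length - 2 + 1 = 7 - 2 + 1
= 6


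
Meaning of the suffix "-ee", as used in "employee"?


Suffix: -ee
Example: employee (employ + -ee)
Meaning = one who receives


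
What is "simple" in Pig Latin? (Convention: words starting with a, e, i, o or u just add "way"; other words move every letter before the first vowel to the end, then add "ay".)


Word: "simple"
Starts with consonant(s) → move to end, add 'ay'
Consonant cluster: "s"
Pig Latin = "implesay"


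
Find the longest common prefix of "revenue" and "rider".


Word 1: "revenue"
Word 2: "rider"
Comparing from start:
  Pos 0: 'r' == 'r'
  Pos 1: 'e' != 'i' (stop)
LCP = "r" (length 1)


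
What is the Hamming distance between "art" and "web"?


Comparing character by character (same length = 3):
  Pos 0: 'a' vs 'w' !=
  Pos 1: 'r' vs 'e' !=
  Pos 2: 't' vs 'b' !=
Hamming distance = 3


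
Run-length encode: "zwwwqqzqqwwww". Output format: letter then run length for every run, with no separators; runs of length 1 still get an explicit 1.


String: "zwwwqqzqqwwww"
Scanning for consecutive runs:
  'z' x 1
  'w' x 3
  'q' x 2
  'z' x 1
  'q' x 2
  'w' x 4
RLE = "z1w3q2z1q2w4"


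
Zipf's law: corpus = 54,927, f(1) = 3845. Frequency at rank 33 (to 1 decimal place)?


Zipf's law: f(r) = f(1) / r
f(1) = 3845
f(33) = 3845 / 33
= 116.5 occurrences


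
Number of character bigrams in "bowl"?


Word: "bowl" (length 4)
Number of 2-grams = length - 2 + 1 = 4 - 2 + 1
= 3


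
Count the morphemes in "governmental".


Word: "governmental"
Morphemes: govern / -ment / -al
Each morpheme carries meaning
= 3 morphemes


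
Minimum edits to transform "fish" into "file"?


Word 1: "fish" (length 4)
Word 2: "file" (length 4)
One optimal edit sequence (insert/delete/substitute each cost 1):
  1. keep 'f'
  2. keep 'i'
  3. substitute 's' -> 'l'  (+1)
  4. substitute 'h' -> 'e'  (+1)
Total edit operations: 2
Edit distance = 2


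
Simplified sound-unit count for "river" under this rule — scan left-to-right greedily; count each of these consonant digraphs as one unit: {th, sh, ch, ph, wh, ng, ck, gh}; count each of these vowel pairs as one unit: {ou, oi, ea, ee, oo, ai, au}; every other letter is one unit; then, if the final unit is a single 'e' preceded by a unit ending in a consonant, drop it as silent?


Word: "river" (5 letters)
Left-to-right scan:
  (1) 'r' (letter)
  (2) 'i' (letter)
  (3) 'v' (letter)
  (4) 'e' (letter)
  (5) 'r' (letter)
Units from scan: 5
Sound units = 5 units
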